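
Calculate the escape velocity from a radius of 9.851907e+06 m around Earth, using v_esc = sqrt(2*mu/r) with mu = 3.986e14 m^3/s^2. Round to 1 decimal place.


Step 1: 2*mu/r = 2 * 3.986e14 / 9.851907e+06 = 80918344.0323
Step 2: v_esc = sqrt(80918344.0323) = 8995.5 m/s

8995.5


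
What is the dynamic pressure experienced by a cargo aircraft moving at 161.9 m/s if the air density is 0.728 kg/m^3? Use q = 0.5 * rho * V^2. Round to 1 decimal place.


Step 1: V^2 = 161.9^2 = 26211.61
Step 2: q = 0.5 * 0.728 * 26211.61
Step 3: q = 9541.0 Pa

9541.0


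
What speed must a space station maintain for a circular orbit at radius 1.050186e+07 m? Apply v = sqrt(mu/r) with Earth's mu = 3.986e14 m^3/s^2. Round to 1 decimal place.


Step 1: mu / r = 3.986e14 / 1.050186e+07 = 37955181.2727
Step 2: v = sqrt(37955181.2727) = 6160.8 m/s

6160.8


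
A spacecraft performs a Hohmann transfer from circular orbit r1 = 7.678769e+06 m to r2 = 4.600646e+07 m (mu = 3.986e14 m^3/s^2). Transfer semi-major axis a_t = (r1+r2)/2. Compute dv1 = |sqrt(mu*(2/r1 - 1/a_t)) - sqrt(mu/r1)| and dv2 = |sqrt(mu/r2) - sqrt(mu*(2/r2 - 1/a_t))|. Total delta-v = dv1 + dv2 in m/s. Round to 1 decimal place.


Step 1: Transfer semi-major axis a_t = (7.678769e+06 + 4.600646e+07) / 2 = 2.684261e+07 m
Step 2: v1 (circular at r1) = sqrt(mu/r1) = 7204.82 m/s
Step 3: v_t1 = sqrt(mu*(2/r1 - 1/a_t)) = 9432.35 m/s
Step 4: dv1 = |9432.35 - 7204.82| = 2227.53 m/s
Step 5: v2 (circular at r2) = 2943.47 m/s, v_t2 = 1574.32 m/s
Step 6: dv2 = |2943.47 - 1574.32| = 1369.15 m/s
Step 7: Total delta-v = 2227.53 + 1369.15 = 3596.7 m/s

3596.7


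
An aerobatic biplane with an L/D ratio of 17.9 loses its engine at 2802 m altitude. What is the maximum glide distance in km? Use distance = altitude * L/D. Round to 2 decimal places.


Step 1: Glide distance = altitude * L/D = 2802 * 17.9 = 50155.8 m
Step 2: Convert to km: 50155.8 / 1000 = 50.16 km

50.16


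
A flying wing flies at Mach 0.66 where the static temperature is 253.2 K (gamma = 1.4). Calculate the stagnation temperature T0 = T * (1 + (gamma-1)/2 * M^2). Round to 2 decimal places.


Step 1: (gamma-1)/2 = 0.2
Step 2: M^2 = 0.4356
Step 3: 1 + 0.2 * 0.4356 = 1.08712
Step 4: T0 = 253.2 * 1.08712 = 275.26 K

275.26


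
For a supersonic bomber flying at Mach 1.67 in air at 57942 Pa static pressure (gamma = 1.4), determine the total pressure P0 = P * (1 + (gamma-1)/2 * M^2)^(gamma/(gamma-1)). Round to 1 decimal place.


Step 1: (gamma-1)/2 * M^2 = 0.2 * 2.7889 = 0.55778
Step 2: 1 + 0.55778 = 1.55778
Step 3: Exponent gamma/(gamma-1) = 3.5
Step 4: P0 = 57942 * 1.55778^3.5 = 273378.9 Pa

273378.9


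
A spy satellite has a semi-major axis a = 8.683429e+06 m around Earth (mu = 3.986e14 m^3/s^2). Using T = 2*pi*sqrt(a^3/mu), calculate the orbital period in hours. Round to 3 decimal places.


Step 1: a^3 / mu = 6.547474e+20 / 3.986e14 = 1.642618e+06
Step 2: sqrt(1.642618e+06) = 1281.6465 s
Step 3: T = 2*pi * 1281.6465 = 8052.82 s
Step 4: T in hours = 8052.82 / 3600 = 2.237 hours

2.237


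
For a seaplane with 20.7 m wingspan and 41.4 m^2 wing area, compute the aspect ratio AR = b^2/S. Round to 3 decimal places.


Step 1: b^2 = 20.7^2 = 428.49
Step 2: AR = 428.49 / 41.4 = 10.350

10.350


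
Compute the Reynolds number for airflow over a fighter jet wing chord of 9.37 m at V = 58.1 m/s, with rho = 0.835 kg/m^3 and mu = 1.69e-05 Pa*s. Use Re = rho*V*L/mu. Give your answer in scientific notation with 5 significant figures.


Step 1: Numerator = rho * V * L = 0.835 * 58.1 * 9.37 = 454.571495
Step 2: Re = 454.571495 / 1.69e-05
Step 3: Re = 2.6898e+07

2.6898e+07


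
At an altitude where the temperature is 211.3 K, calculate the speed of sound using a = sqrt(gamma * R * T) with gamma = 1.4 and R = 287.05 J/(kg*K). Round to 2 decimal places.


Step 1: gamma * R * T = 1.4 * 287.05 * 211.3 = 84915.131
Step 2: a = sqrt(84915.131) = 291.40 m/s

291.40


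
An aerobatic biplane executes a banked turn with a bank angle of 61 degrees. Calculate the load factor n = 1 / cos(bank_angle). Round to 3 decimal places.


Step 1: Convert 61 degrees to radians = 1.064651
Step 2: cos(61 deg) = 0.48481
Step 3: n = 1 / 0.48481 = 2.063

2.063


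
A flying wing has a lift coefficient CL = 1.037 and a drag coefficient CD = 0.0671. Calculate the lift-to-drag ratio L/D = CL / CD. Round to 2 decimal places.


Step 1: L/D = CL / CD = 1.037 / 0.0671
Step 2: L/D = 15.45

15.45


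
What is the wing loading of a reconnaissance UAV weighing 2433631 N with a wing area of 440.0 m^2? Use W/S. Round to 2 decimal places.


Step 1: Wing loading = W / S = 2433631 / 440.0
Step 2: Wing loading = 5530.98 N/m^2

5530.98


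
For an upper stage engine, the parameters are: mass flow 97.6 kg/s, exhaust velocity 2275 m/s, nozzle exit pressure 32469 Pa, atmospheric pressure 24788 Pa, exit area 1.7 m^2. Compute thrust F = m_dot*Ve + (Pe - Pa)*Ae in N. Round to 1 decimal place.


Step 1: Momentum thrust = m_dot * Ve = 97.6 * 2275 = 222040.0 N
Step 2: Pressure thrust = (Pe - Pa) * Ae = (32469 - 24788) * 1.7 = 13057.7 N
Step 3: Total thrust F = 222040.0 + 13057.7 = 235097.7 N

235097.7


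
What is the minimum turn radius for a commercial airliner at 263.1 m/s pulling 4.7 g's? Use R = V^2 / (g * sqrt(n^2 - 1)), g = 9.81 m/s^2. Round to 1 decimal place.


Step 1: V^2 = 263.1^2 = 69221.61
Step 2: n^2 - 1 = 4.7^2 - 1 = 21.09
Step 3: sqrt(21.09) = 4.592385
Step 4: R = 69221.61 / (9.81 * 4.592385) = 1536.5 m

1536.5


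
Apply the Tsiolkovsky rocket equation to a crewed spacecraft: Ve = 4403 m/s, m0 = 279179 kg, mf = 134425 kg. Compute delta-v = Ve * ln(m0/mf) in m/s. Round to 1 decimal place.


Step 1: Mass ratio m0/mf = 279179 / 134425 = 2.076838
Step 2: ln(2.076838) = 0.730847
Step 3: delta-v = 4403 * 0.730847 = 3217.9 m/s

3217.9


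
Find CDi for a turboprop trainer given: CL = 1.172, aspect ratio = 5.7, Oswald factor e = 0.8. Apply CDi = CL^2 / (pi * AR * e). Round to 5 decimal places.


Step 1: CL^2 = 1.172^2 = 1.373584
Step 2: pi * AR * e = 3.14159 * 5.7 * 0.8 = 14.325663
Step 3: CDi = 1.373584 / 14.325663 = 0.09588

0.09588


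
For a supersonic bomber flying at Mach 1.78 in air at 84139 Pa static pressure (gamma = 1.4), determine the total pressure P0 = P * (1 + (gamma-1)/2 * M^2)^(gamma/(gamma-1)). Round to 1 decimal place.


Step 1: (gamma-1)/2 * M^2 = 0.2 * 3.1684 = 0.63368
Step 2: 1 + 0.63368 = 1.63368
Step 3: Exponent gamma/(gamma-1) = 3.5
Step 4: P0 = 84139 * 1.63368^3.5 = 468901.7 Pa

468901.7


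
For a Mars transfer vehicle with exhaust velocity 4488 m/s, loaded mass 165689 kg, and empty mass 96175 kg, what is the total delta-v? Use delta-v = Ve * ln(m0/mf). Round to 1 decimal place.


Step 1: Mass ratio m0/mf = 165689 / 96175 = 1.722787
Step 2: ln(1.722787) = 0.543943
Step 3: delta-v = 4488 * 0.543943 = 2441.2 m/s

2441.2


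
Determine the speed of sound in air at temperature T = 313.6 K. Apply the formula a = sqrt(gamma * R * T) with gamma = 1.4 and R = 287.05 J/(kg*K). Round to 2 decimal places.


Step 1: gamma * R * T = 1.4 * 287.05 * 313.6 = 126026.432
Step 2: a = sqrt(126026.432) = 355.00 m/s

355.00


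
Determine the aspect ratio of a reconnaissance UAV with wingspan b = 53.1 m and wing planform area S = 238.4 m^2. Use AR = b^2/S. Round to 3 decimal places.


Step 1: b^2 = 53.1^2 = 2819.61
Step 2: AR = 2819.61 / 238.4 = 11.827

11.827


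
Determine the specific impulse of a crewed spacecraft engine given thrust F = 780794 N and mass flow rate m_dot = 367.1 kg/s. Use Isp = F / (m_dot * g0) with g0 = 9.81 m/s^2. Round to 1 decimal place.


Step 1: m_dot * g0 = 367.1 * 9.81 = 3601.25
Step 2: Isp = 780794 / 3601.25 = 216.8 s

216.8


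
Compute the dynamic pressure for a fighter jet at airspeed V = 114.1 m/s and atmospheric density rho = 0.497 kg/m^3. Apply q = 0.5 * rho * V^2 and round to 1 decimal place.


Step 1: V^2 = 114.1^2 = 13018.81
Step 2: q = 0.5 * 0.497 * 13018.81
Step 3: q = 3235.2 Pa

3235.2


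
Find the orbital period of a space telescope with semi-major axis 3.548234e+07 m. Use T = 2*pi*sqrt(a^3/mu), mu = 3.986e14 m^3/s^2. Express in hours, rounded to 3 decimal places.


Step 1: a^3 / mu = 4.467214e+22 / 3.986e14 = 1.120726e+08
Step 2: sqrt(1.120726e+08) = 10586.4349 s
Step 3: T = 2*pi * 10586.4349 = 66516.53 s
Step 4: T in hours = 66516.53 / 3600 = 18.477 hours

18.477


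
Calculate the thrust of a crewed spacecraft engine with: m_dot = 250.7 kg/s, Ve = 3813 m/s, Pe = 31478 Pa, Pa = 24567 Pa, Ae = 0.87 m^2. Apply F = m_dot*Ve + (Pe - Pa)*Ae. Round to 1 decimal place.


Step 1: Momentum thrust = m_dot * Ve = 250.7 * 3813 = 955919.1 N
Step 2: Pressure thrust = (Pe - Pa) * Ae = (31478 - 24567) * 0.87 = 6012.57 N
Step 3: Total thrust F = 955919.1 + 6012.57 = 961931.7 N

961931.7


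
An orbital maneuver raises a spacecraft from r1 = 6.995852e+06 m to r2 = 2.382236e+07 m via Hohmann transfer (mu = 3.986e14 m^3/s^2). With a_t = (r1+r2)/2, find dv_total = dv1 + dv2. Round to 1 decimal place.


Step 1: Transfer semi-major axis a_t = (6.995852e+06 + 2.382236e+07) / 2 = 1.540911e+07 m
Step 2: v1 (circular at r1) = sqrt(mu/r1) = 7548.29 m/s
Step 3: v_t1 = sqrt(mu*(2/r1 - 1/a_t)) = 9385.38 m/s
Step 4: dv1 = |9385.38 - 7548.29| = 1837.1 m/s
Step 5: v2 (circular at r2) = 4090.5 m/s, v_t2 = 2756.18 m/s
Step 6: dv2 = |4090.5 - 2756.18| = 1334.32 m/s
Step 7: Total delta-v = 1837.1 + 1334.32 = 3171.4 m/s

3171.4


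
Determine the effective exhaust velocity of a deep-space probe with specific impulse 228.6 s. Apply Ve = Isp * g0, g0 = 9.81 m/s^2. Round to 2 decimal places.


Step 1: Ve = Isp * g0 = 228.6 * 9.81
Step 2: Ve = 2242.57 m/s

2242.57


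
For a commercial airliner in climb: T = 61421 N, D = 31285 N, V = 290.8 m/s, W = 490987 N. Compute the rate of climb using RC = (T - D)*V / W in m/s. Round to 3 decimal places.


Step 1: Excess thrust = T - D = 61421 - 31285 = 30136 N
Step 2: Excess power = 30136 * 290.8 = 8763548.8 W
Step 3: RC = 8763548.8 / 490987 = 17.849 m/s

17.849


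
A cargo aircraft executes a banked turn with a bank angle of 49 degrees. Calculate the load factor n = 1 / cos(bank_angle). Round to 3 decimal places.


Step 1: Convert 49 degrees to radians = 0.855211
Step 2: cos(49 deg) = 0.656059
Step 3: n = 1 / 0.656059 = 1.524

1.524


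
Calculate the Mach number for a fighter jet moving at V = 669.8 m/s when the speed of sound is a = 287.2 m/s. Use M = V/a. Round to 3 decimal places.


Step 1: M = V / a = 669.8 / 287.2
Step 2: M = 2.332

2.332


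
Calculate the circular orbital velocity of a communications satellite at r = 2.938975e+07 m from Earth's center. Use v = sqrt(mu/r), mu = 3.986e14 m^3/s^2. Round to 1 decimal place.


Step 1: mu / r = 3.986e14 / 2.938975e+07 = 13562551.5699
Step 2: v = sqrt(13562551.5699) = 3682.7 m/s

3682.7


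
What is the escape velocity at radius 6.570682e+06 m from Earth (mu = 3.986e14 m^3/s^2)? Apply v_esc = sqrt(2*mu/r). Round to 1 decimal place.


Step 1: 2*mu/r = 2 * 3.986e14 / 6.570682e+06 = 121326827.2609
Step 2: v_esc = sqrt(121326827.2609) = 11014.8 m/s

11014.8


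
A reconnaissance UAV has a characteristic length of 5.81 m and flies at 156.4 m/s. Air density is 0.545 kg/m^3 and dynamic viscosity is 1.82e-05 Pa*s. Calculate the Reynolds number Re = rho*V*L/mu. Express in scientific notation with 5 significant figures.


Step 1: Numerator = rho * V * L = 0.545 * 156.4 * 5.81 = 495.23278
Step 2: Re = 495.23278 / 1.82e-05
Step 3: Re = 2.7211e+07

2.7211e+07


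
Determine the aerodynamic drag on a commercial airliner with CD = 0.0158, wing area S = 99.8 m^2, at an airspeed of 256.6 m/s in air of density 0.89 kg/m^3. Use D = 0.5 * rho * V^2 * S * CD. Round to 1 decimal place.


Step 1: Dynamic pressure q = 0.5 * 0.89 * 256.6^2 = 29300.3842 Pa
Step 2: Drag D = q * S * CD = 29300.3842 * 99.8 * 0.0158
Step 3: D = 46202.0 N

46202.0


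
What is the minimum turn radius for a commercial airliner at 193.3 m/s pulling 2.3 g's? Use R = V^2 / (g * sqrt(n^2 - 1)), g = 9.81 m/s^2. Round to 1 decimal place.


Step 1: V^2 = 193.3^2 = 37364.89
Step 2: n^2 - 1 = 2.3^2 - 1 = 4.29
Step 3: sqrt(4.29) = 2.071232
Step 4: R = 37364.89 / (9.81 * 2.071232) = 1838.9 m

1838.9


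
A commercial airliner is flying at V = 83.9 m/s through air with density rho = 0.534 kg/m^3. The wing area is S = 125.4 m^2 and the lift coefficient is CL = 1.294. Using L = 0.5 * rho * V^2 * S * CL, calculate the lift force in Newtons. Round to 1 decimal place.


Step 1: Calculate dynamic pressure q = 0.5 * 0.534 * 83.9^2 = 0.5 * 0.534 * 7039.21 = 1879.4691 Pa
Step 2: Multiply by wing area and lift coefficient: L = 1879.4691 * 125.4 * 1.294
Step 3: L = 235685.4214 * 1.294 = 304976.9 N

304976.9


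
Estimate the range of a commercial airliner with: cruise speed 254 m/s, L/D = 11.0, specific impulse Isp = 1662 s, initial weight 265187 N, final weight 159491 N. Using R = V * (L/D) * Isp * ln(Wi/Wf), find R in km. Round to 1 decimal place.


Step 1: Coefficient = V * (L/D) * Isp = 254 * 11.0 * 1662 = 4643628.0 m
Step 2: Wi/Wf = 265187 / 159491 = 1.662708
Step 3: ln(1.662708) = 0.508448
Step 4: R = 4643628.0 * 0.508448 = 2361042.2 m = 2361.0 km

2361.0


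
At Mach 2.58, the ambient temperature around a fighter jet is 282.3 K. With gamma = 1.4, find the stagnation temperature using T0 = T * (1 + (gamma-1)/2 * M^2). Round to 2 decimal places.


Step 1: (gamma-1)/2 = 0.2
Step 2: M^2 = 6.6564
Step 3: 1 + 0.2 * 6.6564 = 2.33128
Step 4: T0 = 282.3 * 2.33128 = 658.12 K

658.12


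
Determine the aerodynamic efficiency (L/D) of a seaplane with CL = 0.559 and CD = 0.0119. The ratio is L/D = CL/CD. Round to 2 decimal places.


Step 1: L/D = CL / CD = 0.559 / 0.0119
Step 2: L/D = 46.97

46.97


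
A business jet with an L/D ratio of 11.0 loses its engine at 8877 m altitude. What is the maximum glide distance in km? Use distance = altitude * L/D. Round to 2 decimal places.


Step 1: Glide distance = altitude * L/D = 8877 * 11.0 = 97647.0 m
Step 2: Convert to km: 97647.0 / 1000 = 97.65 km

97.65


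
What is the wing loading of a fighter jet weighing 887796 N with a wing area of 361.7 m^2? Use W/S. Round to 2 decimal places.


Step 1: Wing loading = W / S = 887796 / 361.7
Step 2: Wing loading = 2454.51 N/m^2

2454.51


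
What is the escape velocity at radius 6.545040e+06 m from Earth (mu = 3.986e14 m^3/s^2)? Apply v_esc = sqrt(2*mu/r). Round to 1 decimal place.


Step 1: 2*mu/r = 2 * 3.986e14 / 6.545040e+06 = 121802158.5812
Step 2: v_esc = sqrt(121802158.5812) = 11036.4 m/s

11036.4


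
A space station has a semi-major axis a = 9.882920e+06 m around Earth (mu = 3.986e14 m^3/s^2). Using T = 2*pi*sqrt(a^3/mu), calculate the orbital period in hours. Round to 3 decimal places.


Step 1: a^3 / mu = 9.652856e+20 / 3.986e14 = 2.421690e+06
Step 2: sqrt(2.421690e+06) = 1556.178 s
Step 3: T = 2*pi * 1556.178 = 9777.75 s
Step 4: T in hours = 9777.75 / 3600 = 2.716 hours

2.716


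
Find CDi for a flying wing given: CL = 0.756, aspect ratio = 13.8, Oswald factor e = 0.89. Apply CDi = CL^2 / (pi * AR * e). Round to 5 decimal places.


Step 1: CL^2 = 0.756^2 = 0.571536
Step 2: pi * AR * e = 3.14159 * 13.8 * 0.89 = 38.585041
Step 3: CDi = 0.571536 / 38.585041 = 0.01481

0.01481


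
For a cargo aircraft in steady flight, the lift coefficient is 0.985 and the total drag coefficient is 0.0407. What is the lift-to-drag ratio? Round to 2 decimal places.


Step 1: L/D = CL / CD = 0.985 / 0.0407
Step 2: L/D = 24.20

24.20


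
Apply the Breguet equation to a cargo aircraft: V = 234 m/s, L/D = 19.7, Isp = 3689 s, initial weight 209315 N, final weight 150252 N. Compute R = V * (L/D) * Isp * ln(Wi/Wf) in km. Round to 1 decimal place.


Step 1: Coefficient = V * (L/D) * Isp = 234 * 19.7 * 3689 = 17005552.2 m
Step 2: Wi/Wf = 209315 / 150252 = 1.393093
Step 3: ln(1.393093) = 0.331526
Step 4: R = 17005552.2 * 0.331526 = 5637789.7 m = 5637.8 km

5637.8


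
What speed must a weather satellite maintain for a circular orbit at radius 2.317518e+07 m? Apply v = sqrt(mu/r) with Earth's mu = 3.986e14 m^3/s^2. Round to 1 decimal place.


Step 1: mu / r = 3.986e14 / 2.317518e+07 = 17199434.9127
Step 2: v = sqrt(17199434.9127) = 4147.2 m/s

4147.2


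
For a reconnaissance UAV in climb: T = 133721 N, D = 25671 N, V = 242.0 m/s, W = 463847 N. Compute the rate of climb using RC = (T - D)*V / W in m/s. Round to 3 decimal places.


Step 1: Excess thrust = T - D = 133721 - 25671 = 108050 N
Step 2: Excess power = 108050 * 242.0 = 26148100.0 W
Step 3: RC = 26148100.0 / 463847 = 56.372 m/s

56.372


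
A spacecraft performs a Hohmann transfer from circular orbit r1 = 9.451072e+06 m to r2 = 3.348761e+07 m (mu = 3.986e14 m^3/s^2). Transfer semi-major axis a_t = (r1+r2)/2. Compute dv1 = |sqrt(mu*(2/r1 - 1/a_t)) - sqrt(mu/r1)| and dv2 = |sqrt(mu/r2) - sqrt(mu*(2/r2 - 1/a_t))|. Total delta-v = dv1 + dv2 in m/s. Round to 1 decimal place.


Step 1: Transfer semi-major axis a_t = (9.451072e+06 + 3.348761e+07) / 2 = 2.146934e+07 m
Step 2: v1 (circular at r1) = sqrt(mu/r1) = 6494.24 m/s
Step 3: v_t1 = sqrt(mu*(2/r1 - 1/a_t)) = 8110.75 m/s
Step 4: dv1 = |8110.75 - 6494.24| = 1616.51 m/s
Step 5: v2 (circular at r2) = 3450.06 m/s, v_t2 = 2289.06 m/s
Step 6: dv2 = |3450.06 - 2289.06| = 1161.0 m/s
Step 7: Total delta-v = 1616.51 + 1161.0 = 2777.5 m/s

2777.5


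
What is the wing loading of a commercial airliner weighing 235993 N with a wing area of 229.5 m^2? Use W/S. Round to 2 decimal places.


Step 1: Wing loading = W / S = 235993 / 229.5
Step 2: Wing loading = 1028.29 N/m^2

1028.29


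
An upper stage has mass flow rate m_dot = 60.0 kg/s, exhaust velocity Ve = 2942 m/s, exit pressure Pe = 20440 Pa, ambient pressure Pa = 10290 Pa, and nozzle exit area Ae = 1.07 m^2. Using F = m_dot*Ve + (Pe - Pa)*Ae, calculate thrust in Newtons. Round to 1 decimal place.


Step 1: Momentum thrust = m_dot * Ve = 60.0 * 2942 = 176520.0 N
Step 2: Pressure thrust = (Pe - Pa) * Ae = (20440 - 10290) * 1.07 = 10860.50 N
Step 3: Total thrust F = 176520.0 + 10860.50 = 187380.5 N

187380.5


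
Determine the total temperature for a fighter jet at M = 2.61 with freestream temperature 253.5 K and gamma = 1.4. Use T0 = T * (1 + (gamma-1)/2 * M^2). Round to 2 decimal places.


Step 1: (gamma-1)/2 = 0.2
Step 2: M^2 = 6.8121
Step 3: 1 + 0.2 * 6.8121 = 2.36242
Step 4: T0 = 253.5 * 2.36242 = 598.87 K

598.87


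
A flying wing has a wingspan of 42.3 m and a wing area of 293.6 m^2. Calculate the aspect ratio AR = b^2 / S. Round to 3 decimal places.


Step 1: b^2 = 42.3^2 = 1789.29
Step 2: AR = 1789.29 / 293.6 = 6.094

6.094


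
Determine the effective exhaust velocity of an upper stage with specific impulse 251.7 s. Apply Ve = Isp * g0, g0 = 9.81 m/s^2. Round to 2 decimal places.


Step 1: Ve = Isp * g0 = 251.7 * 9.81
Step 2: Ve = 2469.18 m/s

2469.18


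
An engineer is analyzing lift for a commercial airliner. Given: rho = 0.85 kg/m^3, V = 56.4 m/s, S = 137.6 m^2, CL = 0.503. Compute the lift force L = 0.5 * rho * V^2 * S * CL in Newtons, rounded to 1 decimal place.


Step 1: Calculate dynamic pressure q = 0.5 * 0.85 * 56.4^2 = 0.5 * 0.85 * 3180.96 = 1351.908 Pa
Step 2: Multiply by wing area and lift coefficient: L = 1351.908 * 137.6 * 0.503
Step 3: L = 186022.5408 * 0.503 = 93569.3 N

93569.3


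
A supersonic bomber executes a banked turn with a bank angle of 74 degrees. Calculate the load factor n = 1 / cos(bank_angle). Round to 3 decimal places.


Step 1: Convert 74 degrees to radians = 1.291544
Step 2: cos(74 deg) = 0.275637
Step 3: n = 1 / 0.275637 = 3.628

3.628


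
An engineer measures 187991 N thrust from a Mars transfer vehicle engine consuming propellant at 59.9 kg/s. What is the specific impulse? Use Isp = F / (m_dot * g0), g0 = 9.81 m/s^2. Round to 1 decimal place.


Step 1: m_dot * g0 = 59.9 * 9.81 = 587.62
Step 2: Isp = 187991 / 587.62 = 319.9 s

319.9


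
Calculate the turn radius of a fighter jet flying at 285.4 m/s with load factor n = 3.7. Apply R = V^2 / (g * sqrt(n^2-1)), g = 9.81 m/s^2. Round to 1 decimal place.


Step 1: V^2 = 285.4^2 = 81453.16
Step 2: n^2 - 1 = 3.7^2 - 1 = 12.69
Step 3: sqrt(12.69) = 3.562303
Step 4: R = 81453.16 / (9.81 * 3.562303) = 2330.8 m

2330.8


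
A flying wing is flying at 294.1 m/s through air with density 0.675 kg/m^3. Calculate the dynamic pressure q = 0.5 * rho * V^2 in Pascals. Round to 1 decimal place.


Step 1: V^2 = 294.1^2 = 86494.81
Step 2: q = 0.5 * 0.675 * 86494.81
Step 3: q = 29192.0 Pa

29192.0


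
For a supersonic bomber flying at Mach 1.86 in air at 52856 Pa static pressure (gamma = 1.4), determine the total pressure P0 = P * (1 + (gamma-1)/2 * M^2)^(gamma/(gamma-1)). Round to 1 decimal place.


Step 1: (gamma-1)/2 * M^2 = 0.2 * 3.4596 = 0.69192
Step 2: 1 + 0.69192 = 1.69192
Step 3: Exponent gamma/(gamma-1) = 3.5
Step 4: P0 = 52856 * 1.69192^3.5 = 332984.2 Pa

332984.2


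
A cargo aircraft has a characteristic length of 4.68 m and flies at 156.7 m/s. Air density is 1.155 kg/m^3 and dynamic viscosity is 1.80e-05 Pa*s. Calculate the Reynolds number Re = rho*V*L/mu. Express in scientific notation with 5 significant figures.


Step 1: Numerator = rho * V * L = 1.155 * 156.7 * 4.68 = 847.02618
Step 2: Re = 847.02618 / 1.80e-05
Step 3: Re = 4.7057e+07

4.7057e+07


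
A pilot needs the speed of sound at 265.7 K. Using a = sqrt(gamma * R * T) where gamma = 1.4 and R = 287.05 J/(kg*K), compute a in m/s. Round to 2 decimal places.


Step 1: gamma * R * T = 1.4 * 287.05 * 265.7 = 106776.859
Step 2: a = sqrt(106776.859) = 326.77 m/s

326.77


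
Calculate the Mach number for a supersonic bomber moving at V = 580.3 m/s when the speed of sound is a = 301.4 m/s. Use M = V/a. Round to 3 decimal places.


Step 1: M = V / a = 580.3 / 301.4
Step 2: M = 1.925

1.925


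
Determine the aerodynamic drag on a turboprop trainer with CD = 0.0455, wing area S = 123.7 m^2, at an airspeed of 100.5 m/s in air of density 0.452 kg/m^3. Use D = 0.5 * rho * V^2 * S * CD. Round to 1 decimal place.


Step 1: Dynamic pressure q = 0.5 * 0.452 * 100.5^2 = 2282.6565 Pa
Step 2: Drag D = q * S * CD = 2282.6565 * 123.7 * 0.0455
Step 3: D = 12847.6 N

12847.6


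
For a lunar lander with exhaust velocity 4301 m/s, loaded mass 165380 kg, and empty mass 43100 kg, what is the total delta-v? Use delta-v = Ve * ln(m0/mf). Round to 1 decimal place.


Step 1: Mass ratio m0/mf = 165380 / 43100 = 3.837123
Step 2: ln(3.837123) = 1.344723
Step 3: delta-v = 4301 * 1.344723 = 5783.7 m/s

5783.7


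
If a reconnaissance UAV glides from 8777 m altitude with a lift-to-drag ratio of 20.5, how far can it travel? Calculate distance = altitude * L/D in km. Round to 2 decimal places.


Step 1: Glide distance = altitude * L/D = 8777 * 20.5 = 179928.5 m
Step 2: Convert to km: 179928.5 / 1000 = 179.93 km

179.93


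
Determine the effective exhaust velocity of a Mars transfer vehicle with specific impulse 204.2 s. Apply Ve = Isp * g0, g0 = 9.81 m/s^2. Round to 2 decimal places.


Step 1: Ve = Isp * g0 = 204.2 * 9.81
Step 2: Ve = 2003.20 m/s

2003.20


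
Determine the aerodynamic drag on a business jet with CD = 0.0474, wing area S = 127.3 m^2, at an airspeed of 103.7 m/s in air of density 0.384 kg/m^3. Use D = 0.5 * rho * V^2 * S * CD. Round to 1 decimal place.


Step 1: Dynamic pressure q = 0.5 * 0.384 * 103.7^2 = 2064.7085 Pa
Step 2: Drag D = q * S * CD = 2064.7085 * 127.3 * 0.0474
Step 3: D = 12458.5 N

12458.5


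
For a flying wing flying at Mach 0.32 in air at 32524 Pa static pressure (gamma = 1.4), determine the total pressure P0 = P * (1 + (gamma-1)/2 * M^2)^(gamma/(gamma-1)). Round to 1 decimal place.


Step 1: (gamma-1)/2 * M^2 = 0.2 * 0.1024 = 0.02048
Step 2: 1 + 0.02048 = 1.02048
Step 3: Exponent gamma/(gamma-1) = 3.5
Step 4: P0 = 32524 * 1.02048^3.5 = 34915.6 Pa

34915.6


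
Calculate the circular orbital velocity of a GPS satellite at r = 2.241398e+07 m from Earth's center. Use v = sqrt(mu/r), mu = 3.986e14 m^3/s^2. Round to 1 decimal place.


Step 1: mu / r = 3.986e14 / 2.241398e+07 = 17783544.0203
Step 2: v = sqrt(17783544.0203) = 4217.1 m/s

4217.1


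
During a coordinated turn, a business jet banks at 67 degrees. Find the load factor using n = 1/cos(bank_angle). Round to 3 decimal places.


Step 1: Convert 67 degrees to radians = 1.169371
Step 2: cos(67 deg) = 0.390731
Step 3: n = 1 / 0.390731 = 2.559

2.559


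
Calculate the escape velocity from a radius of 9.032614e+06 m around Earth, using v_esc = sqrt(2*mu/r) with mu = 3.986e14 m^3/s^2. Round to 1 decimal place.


Step 1: 2*mu/r = 2 * 3.986e14 / 9.032614e+06 = 88257950.5778
Step 2: v_esc = sqrt(88257950.5778) = 9394.6 m/s

9394.6


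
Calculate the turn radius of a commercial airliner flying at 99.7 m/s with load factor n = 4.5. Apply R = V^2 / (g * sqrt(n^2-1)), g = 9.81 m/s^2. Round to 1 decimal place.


Step 1: V^2 = 99.7^2 = 9940.09
Step 2: n^2 - 1 = 4.5^2 - 1 = 19.25
Step 3: sqrt(19.25) = 4.387482
Step 4: R = 9940.09 / (9.81 * 4.387482) = 230.9 m

230.9


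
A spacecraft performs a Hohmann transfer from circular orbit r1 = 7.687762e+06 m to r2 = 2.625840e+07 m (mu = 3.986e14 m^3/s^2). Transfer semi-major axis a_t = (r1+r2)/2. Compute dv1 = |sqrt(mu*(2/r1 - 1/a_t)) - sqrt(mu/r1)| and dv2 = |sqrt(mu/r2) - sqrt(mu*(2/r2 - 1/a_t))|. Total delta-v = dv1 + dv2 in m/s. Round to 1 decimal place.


Step 1: Transfer semi-major axis a_t = (7.687762e+06 + 2.625840e+07) / 2 = 1.697308e+07 m
Step 2: v1 (circular at r1) = sqrt(mu/r1) = 7200.6 m/s
Step 3: v_t1 = sqrt(mu*(2/r1 - 1/a_t)) = 8956.17 m/s
Step 4: dv1 = |8956.17 - 7200.6| = 1755.57 m/s
Step 5: v2 (circular at r2) = 3896.14 m/s, v_t2 = 2622.13 m/s
Step 6: dv2 = |3896.14 - 2622.13| = 1274.01 m/s
Step 7: Total delta-v = 1755.57 + 1274.01 = 3029.6 m/s

3029.6


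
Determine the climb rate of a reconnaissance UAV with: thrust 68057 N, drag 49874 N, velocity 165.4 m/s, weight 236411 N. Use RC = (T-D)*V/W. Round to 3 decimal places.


Step 1: Excess thrust = T - D = 68057 - 49874 = 18183 N
Step 2: Excess power = 18183 * 165.4 = 3007468.2 W
Step 3: RC = 3007468.2 / 236411 = 12.721 m/s

12.721


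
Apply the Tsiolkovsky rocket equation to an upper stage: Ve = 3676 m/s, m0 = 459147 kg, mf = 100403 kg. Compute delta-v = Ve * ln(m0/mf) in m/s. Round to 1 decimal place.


Step 1: Mass ratio m0/mf = 459147 / 100403 = 4.573041
Step 2: ln(4.573041) = 1.520178
Step 3: delta-v = 3676 * 1.520178 = 5588.2 m/s

5588.2


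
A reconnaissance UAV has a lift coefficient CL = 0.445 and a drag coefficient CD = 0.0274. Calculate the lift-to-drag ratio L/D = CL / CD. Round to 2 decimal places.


Step 1: L/D = CL / CD = 0.445 / 0.0274
Step 2: L/D = 16.24

16.24


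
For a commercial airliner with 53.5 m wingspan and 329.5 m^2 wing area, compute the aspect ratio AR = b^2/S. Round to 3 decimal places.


Step 1: b^2 = 53.5^2 = 2862.25
Step 2: AR = 2862.25 / 329.5 = 8.687

8.687


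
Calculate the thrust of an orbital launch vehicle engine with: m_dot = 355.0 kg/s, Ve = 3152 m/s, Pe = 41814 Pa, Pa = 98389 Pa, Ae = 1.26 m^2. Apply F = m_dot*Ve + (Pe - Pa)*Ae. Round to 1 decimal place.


Step 1: Momentum thrust = m_dot * Ve = 355.0 * 3152 = 1118960.0 N
Step 2: Pressure thrust = (Pe - Pa) * Ae = (41814 - 98389) * 1.26 = -71284.50 N
Step 3: Total thrust F = 1118960.0 + -71284.50 = 1047675.5 N

1047675.5


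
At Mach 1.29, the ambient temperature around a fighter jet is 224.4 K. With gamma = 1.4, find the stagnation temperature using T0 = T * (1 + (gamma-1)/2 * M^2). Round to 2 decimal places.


Step 1: (gamma-1)/2 = 0.2
Step 2: M^2 = 1.6641
Step 3: 1 + 0.2 * 1.6641 = 1.33282
Step 4: T0 = 224.4 * 1.33282 = 299.08 K

299.08


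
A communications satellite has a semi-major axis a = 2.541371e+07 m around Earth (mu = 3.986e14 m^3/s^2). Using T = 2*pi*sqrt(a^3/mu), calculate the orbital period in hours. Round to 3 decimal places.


Step 1: a^3 / mu = 1.641361e+22 / 3.986e14 = 4.117816e+07
Step 2: sqrt(4.117816e+07) = 6417.021 s
Step 3: T = 2*pi * 6417.021 = 40319.33 s
Step 4: T in hours = 40319.33 / 3600 = 11.200 hours

11.200


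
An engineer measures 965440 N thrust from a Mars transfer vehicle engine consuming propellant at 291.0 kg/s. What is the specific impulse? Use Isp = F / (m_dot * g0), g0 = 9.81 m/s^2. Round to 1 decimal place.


Step 1: m_dot * g0 = 291.0 * 9.81 = 2854.71
Step 2: Isp = 965440 / 2854.71 = 338.2 s

338.2


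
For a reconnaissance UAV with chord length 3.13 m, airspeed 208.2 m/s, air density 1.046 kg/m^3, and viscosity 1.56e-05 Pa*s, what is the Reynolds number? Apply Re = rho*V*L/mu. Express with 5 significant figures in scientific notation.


Step 1: Numerator = rho * V * L = 1.046 * 208.2 * 3.13 = 681.642636
Step 2: Re = 681.642636 / 1.56e-05
Step 3: Re = 4.3695e+07

4.3695e+07


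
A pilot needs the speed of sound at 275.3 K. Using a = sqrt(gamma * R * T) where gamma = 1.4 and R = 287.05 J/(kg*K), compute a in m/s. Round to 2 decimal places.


Step 1: gamma * R * T = 1.4 * 287.05 * 275.3 = 110634.811
Step 2: a = sqrt(110634.811) = 332.62 m/s

332.62


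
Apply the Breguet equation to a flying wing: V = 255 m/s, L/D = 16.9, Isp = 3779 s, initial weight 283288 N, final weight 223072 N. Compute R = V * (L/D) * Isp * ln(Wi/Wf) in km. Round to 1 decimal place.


Step 1: Coefficient = V * (L/D) * Isp = 255 * 16.9 * 3779 = 16285600.5 m
Step 2: Wi/Wf = 283288 / 223072 = 1.26994
Step 3: ln(1.26994) = 0.238969
Step 4: R = 16285600.5 * 0.238969 = 3891761.1 m = 3891.8 km

3891.8


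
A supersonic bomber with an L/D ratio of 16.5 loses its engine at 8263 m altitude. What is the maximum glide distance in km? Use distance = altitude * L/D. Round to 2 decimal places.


Step 1: Glide distance = altitude * L/D = 8263 * 16.5 = 136339.5 m
Step 2: Convert to km: 136339.5 / 1000 = 136.34 km

136.34


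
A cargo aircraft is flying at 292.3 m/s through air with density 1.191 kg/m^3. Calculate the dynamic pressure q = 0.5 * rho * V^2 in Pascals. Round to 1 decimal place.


Step 1: V^2 = 292.3^2 = 85439.29
Step 2: q = 0.5 * 1.191 * 85439.29
Step 3: q = 50879.1 Pa

50879.1


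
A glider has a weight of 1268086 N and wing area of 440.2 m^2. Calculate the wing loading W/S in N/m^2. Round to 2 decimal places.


Step 1: Wing loading = W / S = 1268086 / 440.2
Step 2: Wing loading = 2880.70 N/m^2

2880.70


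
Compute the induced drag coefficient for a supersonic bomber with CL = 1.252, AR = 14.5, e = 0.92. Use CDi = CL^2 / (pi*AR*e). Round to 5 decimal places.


Step 1: CL^2 = 1.252^2 = 1.567504
Step 2: pi * AR * e = 3.14159 * 14.5 * 0.92 = 41.908846
Step 3: CDi = 1.567504 / 41.908846 = 0.03740

0.03740


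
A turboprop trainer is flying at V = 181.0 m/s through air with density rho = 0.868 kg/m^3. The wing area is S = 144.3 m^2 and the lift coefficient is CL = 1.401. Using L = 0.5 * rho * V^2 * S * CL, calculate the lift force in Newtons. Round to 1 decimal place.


Step 1: Calculate dynamic pressure q = 0.5 * 0.868 * 181.0^2 = 0.5 * 0.868 * 32761.0 = 14218.274 Pa
Step 2: Multiply by wing area and lift coefficient: L = 14218.274 * 144.3 * 1.401
Step 3: L = 2051696.9382 * 1.401 = 2874427.4 N

2874427.4


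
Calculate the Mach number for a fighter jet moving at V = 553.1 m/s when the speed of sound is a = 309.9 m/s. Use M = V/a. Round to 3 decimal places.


Step 1: M = V / a = 553.1 / 309.9
Step 2: M = 1.785

1.785


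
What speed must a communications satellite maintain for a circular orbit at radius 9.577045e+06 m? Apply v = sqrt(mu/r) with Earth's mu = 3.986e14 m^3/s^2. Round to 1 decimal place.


Step 1: mu / r = 3.986e14 / 9.577045e+06 = 41620353.6686
Step 2: v = sqrt(41620353.6686) = 6451.4 m/s

6451.4


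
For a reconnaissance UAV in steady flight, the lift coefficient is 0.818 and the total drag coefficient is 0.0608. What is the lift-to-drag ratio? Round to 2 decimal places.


Step 1: L/D = CL / CD = 0.818 / 0.0608
Step 2: L/D = 13.45

13.45


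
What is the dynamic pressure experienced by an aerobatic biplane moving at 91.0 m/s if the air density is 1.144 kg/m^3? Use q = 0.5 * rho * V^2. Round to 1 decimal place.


Step 1: V^2 = 91.0^2 = 8281.0
Step 2: q = 0.5 * 1.144 * 8281.0
Step 3: q = 4736.7 Pa

4736.7


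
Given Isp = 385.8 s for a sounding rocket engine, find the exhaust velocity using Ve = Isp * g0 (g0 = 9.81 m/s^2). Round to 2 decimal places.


Step 1: Ve = Isp * g0 = 385.8 * 9.81
Step 2: Ve = 3784.70 m/s

3784.70


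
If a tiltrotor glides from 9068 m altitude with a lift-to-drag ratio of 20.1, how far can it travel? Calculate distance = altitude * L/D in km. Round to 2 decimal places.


Step 1: Glide distance = altitude * L/D = 9068 * 20.1 = 182266.8 m
Step 2: Convert to km: 182266.8 / 1000 = 182.27 km

182.27


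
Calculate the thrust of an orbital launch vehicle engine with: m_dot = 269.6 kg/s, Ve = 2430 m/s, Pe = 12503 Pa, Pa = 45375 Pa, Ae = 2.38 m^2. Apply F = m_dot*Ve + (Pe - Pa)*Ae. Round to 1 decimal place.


Step 1: Momentum thrust = m_dot * Ve = 269.6 * 2430 = 655128.0 N
Step 2: Pressure thrust = (Pe - Pa) * Ae = (12503 - 45375) * 2.38 = -78235.36 N
Step 3: Total thrust F = 655128.0 + -78235.36 = 576892.6 N

576892.6


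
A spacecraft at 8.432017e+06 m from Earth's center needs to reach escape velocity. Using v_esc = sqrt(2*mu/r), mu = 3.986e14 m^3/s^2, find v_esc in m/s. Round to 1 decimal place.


Step 1: 2*mu/r = 2 * 3.986e14 / 8.432017e+06 = 94544401.4166
Step 2: v_esc = sqrt(94544401.4166) = 9723.4 m/s

9723.4


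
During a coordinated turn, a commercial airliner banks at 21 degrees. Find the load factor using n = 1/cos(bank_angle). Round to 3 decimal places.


Step 1: Convert 21 degrees to radians = 0.366519
Step 2: cos(21 deg) = 0.93358
Step 3: n = 1 / 0.93358 = 1.071

1.071


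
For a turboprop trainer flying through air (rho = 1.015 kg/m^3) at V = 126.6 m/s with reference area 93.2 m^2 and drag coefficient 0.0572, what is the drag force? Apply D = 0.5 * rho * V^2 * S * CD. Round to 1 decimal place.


Step 1: Dynamic pressure q = 0.5 * 1.015 * 126.6^2 = 8133.9867 Pa
Step 2: Drag D = q * S * CD = 8133.9867 * 93.2 * 0.0572
Step 3: D = 43362.6 N

43362.6


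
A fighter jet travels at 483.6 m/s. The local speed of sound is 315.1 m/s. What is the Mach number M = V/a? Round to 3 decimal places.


Step 1: M = V / a = 483.6 / 315.1
Step 2: M = 1.535

1.535


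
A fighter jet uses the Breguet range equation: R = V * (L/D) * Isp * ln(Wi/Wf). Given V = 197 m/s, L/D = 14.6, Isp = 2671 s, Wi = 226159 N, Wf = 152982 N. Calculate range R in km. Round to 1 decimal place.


Step 1: Coefficient = V * (L/D) * Isp = 197 * 14.6 * 2671 = 7682330.2 m
Step 2: Wi/Wf = 226159 / 152982 = 1.478337
Step 3: ln(1.478337) = 0.390918
Step 4: R = 7682330.2 * 0.390918 = 3003161.3 m = 3003.2 km

3003.2


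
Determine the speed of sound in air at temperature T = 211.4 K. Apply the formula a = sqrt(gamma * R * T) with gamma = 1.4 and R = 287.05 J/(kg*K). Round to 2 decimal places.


Step 1: gamma * R * T = 1.4 * 287.05 * 211.4 = 84955.318
Step 2: a = sqrt(84955.318) = 291.47 m/s

291.47


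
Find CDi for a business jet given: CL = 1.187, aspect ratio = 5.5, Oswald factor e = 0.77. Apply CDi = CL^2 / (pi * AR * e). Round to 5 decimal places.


Step 1: CL^2 = 1.187^2 = 1.408969
Step 2: pi * AR * e = 3.14159 * 5.5 * 0.77 = 13.304645
Step 3: CDi = 1.408969 / 13.304645 = 0.10590

0.10590


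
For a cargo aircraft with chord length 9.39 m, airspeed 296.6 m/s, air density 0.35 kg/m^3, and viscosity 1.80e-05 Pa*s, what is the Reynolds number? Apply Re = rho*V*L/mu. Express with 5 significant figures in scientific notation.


Step 1: Numerator = rho * V * L = 0.35 * 296.6 * 9.39 = 974.7759
Step 2: Re = 974.7759 / 1.80e-05
Step 3: Re = 5.4154e+07

5.4154e+07


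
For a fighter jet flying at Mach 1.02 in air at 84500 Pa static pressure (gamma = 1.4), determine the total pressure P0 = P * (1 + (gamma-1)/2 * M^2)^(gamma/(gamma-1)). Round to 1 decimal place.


Step 1: (gamma-1)/2 * M^2 = 0.2 * 1.0404 = 0.20808
Step 2: 1 + 0.20808 = 1.20808
Step 3: Exponent gamma/(gamma-1) = 3.5
Step 4: P0 = 84500 * 1.20808^3.5 = 163753.9 Pa

163753.9


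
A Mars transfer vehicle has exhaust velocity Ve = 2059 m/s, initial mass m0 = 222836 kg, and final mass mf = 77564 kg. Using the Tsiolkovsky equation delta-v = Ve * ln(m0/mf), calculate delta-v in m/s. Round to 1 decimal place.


Step 1: Mass ratio m0/mf = 222836 / 77564 = 2.872931
Step 2: ln(2.872931) = 1.055333
Step 3: delta-v = 2059 * 1.055333 = 2172.9 m/s

2172.9


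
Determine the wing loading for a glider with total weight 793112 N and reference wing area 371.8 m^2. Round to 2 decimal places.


Step 1: Wing loading = W / S = 793112 / 371.8
Step 2: Wing loading = 2133.17 N/m^2

2133.17


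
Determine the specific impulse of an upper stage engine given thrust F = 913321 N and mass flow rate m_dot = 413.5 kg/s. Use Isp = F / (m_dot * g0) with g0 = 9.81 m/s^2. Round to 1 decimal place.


Step 1: m_dot * g0 = 413.5 * 9.81 = 4056.44
Step 2: Isp = 913321 / 4056.44 = 225.2 s

225.2


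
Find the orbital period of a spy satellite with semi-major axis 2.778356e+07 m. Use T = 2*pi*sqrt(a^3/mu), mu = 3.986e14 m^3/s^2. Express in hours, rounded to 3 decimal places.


Step 1: a^3 / mu = 2.144686e+22 / 3.986e14 = 5.380546e+07
Step 2: sqrt(5.380546e+07) = 7335.2208 s
Step 3: T = 2*pi * 7335.2208 = 46088.55 s
Step 4: T in hours = 46088.55 / 3600 = 12.802 hours

12.802


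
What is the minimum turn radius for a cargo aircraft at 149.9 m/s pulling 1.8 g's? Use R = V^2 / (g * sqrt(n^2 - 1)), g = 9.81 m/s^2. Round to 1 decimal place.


Step 1: V^2 = 149.9^2 = 22470.01
Step 2: n^2 - 1 = 1.8^2 - 1 = 2.24
Step 3: sqrt(2.24) = 1.496663
Step 4: R = 22470.01 / (9.81 * 1.496663) = 1530.4 m

1530.4


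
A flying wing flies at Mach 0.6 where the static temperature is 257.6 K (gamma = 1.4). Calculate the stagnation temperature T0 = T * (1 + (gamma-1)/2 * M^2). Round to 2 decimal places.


Step 1: (gamma-1)/2 = 0.2
Step 2: M^2 = 0.36
Step 3: 1 + 0.2 * 0.36 = 1.072
Step 4: T0 = 257.6 * 1.072 = 276.15 K

276.15


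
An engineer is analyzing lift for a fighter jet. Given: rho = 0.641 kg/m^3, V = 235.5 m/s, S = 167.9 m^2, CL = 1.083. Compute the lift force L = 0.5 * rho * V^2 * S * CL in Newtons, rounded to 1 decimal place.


Step 1: Calculate dynamic pressure q = 0.5 * 0.641 * 235.5^2 = 0.5 * 0.641 * 55460.25 = 17775.0101 Pa
Step 2: Multiply by wing area and lift coefficient: L = 17775.0101 * 167.9 * 1.083
Step 3: L = 2984424.2 * 1.083 = 3232131.4 N

3232131.4


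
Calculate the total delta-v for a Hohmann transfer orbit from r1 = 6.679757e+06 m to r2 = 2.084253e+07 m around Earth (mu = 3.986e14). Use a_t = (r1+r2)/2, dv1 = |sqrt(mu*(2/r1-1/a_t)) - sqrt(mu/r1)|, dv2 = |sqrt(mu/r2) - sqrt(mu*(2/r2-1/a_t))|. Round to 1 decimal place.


Step 1: Transfer semi-major axis a_t = (6.679757e+06 + 2.084253e+07) / 2 = 1.376114e+07 m
Step 2: v1 (circular at r1) = sqrt(mu/r1) = 7724.82 m/s
Step 3: v_t1 = sqrt(mu*(2/r1 - 1/a_t)) = 9506.84 m/s
Step 4: dv1 = |9506.84 - 7724.82| = 1782.02 m/s
Step 5: v2 (circular at r2) = 4373.14 m/s, v_t2 = 3046.82 m/s
Step 6: dv2 = |4373.14 - 3046.82| = 1326.32 m/s
Step 7: Total delta-v = 1782.02 + 1326.32 = 3108.3 m/s

3108.3


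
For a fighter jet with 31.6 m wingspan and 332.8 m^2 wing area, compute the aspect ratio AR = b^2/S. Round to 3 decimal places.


Step 1: b^2 = 31.6^2 = 998.56
Step 2: AR = 998.56 / 332.8 = 3.000

3.000


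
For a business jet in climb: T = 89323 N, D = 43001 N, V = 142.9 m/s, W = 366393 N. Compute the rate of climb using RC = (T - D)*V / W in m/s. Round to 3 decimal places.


Step 1: Excess thrust = T - D = 89323 - 43001 = 46322 N
Step 2: Excess power = 46322 * 142.9 = 6619413.8 W
Step 3: RC = 6619413.8 / 366393 = 18.066 m/s

18.066


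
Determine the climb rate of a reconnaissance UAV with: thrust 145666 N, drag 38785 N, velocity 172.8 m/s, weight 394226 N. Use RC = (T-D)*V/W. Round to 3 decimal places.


Step 1: Excess thrust = T - D = 145666 - 38785 = 106881 N
Step 2: Excess power = 106881 * 172.8 = 18469036.8 W
Step 3: RC = 18469036.8 / 394226 = 46.849 m/s

46.849
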